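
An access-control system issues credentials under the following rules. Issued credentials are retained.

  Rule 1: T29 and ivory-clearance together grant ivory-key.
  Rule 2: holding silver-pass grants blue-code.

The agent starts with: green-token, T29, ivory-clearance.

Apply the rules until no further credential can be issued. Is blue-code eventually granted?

blue-code would need silver-pass (Rule 2), but silver-pass is never granted.

No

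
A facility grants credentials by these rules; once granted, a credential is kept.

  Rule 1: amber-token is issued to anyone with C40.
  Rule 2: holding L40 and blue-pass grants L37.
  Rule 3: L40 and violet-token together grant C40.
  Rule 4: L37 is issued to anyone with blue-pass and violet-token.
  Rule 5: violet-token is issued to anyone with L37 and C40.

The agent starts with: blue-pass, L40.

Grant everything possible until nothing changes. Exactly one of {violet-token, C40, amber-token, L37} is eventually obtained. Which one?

L37

Holding L40 and blue-pass grants L37 (Rule 2).
violet-token would need L37 and C40 (Rule 5), but C40 is never granted. C40 would need L40 and violet-token (Rule 3), but violet-token is never granted. amber-token would need C40 (Rule 1), but C40 is never granted.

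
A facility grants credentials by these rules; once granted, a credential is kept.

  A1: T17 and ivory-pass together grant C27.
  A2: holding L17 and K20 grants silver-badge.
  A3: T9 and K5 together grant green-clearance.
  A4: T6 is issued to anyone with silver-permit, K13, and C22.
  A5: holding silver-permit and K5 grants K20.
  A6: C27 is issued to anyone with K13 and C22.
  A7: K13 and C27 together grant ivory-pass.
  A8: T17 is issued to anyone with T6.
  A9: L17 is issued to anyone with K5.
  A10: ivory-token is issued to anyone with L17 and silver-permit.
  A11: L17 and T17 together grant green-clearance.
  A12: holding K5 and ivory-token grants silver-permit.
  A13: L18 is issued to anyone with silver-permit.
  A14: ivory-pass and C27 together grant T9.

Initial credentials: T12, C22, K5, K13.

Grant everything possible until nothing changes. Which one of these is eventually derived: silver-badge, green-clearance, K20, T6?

green-clearance

Holding K13 and C22 grants C27 (A6).
Holding K13 and C27 grants ivory-pass (A7).
Holding ivory-pass and C27 grants T9 (A14).
Holding T9 and K5 grants green-clearance (A3).
T6 would need silver-permit, K13, and C22 (A4), but silver-permit is never granted. silver-badge would need L17 and K20 (A2), but K20 is never granted. K20 would need silver-permit and K5 (A5), but silver-permit is never granted.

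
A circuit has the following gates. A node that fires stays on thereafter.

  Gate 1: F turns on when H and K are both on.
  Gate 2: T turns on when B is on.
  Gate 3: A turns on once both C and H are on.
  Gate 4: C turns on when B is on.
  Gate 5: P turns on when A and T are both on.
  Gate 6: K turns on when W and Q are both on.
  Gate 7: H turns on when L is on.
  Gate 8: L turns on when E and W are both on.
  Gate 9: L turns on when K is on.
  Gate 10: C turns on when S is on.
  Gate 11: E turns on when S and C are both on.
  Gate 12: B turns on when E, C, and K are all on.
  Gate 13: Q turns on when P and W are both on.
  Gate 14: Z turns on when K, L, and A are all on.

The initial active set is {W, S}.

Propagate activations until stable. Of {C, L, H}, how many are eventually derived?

3

Gate 10: S on → C on.
Gate 11: S and C on → E on.
Gate 8: E and W on → L on.
L is on, so H turns on (Gate 7).
C: reached.
L: reached.
H: reached.
All 3 are reached.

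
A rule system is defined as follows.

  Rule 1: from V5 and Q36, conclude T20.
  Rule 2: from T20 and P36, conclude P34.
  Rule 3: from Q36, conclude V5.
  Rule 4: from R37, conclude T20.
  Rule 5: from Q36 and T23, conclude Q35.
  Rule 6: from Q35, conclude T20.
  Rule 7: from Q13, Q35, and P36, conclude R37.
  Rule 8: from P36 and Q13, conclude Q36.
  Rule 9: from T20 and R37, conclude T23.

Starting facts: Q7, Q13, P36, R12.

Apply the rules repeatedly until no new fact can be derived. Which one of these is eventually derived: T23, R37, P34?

From P36 and Q13, Rule 8 gives Q36.
From Q36, Rule 3 gives V5.
From V5 and Q36, Rule 1 gives T20.
T20 and P36 hold, so P34 follows (Rule 2).
T23 would need T20 and R37 (Rule 9), but R37 is never established. R37 would need Q13, Q35, and P36 (Rule 7), but Q35 is never established.

P34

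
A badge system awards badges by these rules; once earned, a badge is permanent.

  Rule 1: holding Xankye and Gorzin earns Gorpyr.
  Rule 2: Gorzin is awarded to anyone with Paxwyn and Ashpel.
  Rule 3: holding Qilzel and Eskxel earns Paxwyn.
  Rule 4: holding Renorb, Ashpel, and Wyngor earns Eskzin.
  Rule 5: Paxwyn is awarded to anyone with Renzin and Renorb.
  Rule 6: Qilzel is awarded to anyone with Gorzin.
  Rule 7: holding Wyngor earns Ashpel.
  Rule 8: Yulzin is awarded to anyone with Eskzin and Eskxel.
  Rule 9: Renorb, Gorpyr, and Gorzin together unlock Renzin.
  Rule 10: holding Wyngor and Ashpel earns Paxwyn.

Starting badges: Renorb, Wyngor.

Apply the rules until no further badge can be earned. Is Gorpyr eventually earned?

Gorpyr would need Xankye and Gorzin (Rule 1), but Xankye is never earned.

No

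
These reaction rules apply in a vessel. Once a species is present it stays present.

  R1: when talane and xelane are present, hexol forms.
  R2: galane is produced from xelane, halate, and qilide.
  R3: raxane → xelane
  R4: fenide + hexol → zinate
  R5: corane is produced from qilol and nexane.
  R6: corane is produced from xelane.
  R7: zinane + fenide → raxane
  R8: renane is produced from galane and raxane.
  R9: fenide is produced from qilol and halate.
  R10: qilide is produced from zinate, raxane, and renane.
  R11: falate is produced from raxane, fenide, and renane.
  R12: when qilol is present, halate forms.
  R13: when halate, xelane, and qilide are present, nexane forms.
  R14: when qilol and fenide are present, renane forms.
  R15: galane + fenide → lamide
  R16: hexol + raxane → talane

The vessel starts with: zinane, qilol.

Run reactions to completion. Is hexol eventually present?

No

hexol would need talane and xelane (R1), but talane never forms.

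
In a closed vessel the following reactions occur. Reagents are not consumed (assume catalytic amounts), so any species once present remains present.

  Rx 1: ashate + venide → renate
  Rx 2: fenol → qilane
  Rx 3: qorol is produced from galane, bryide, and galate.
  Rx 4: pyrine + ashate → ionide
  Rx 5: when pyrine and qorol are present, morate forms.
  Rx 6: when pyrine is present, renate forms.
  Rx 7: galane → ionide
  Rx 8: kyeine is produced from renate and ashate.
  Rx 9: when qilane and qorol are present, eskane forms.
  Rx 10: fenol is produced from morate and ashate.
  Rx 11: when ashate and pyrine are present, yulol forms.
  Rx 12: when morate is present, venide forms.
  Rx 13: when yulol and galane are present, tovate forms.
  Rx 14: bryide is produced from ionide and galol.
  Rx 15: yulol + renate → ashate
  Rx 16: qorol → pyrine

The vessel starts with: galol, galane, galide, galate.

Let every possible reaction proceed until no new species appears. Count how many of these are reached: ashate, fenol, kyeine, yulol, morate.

galane present → ionide forms (Rx 7).
ionide and galol present → bryide forms (Rx 14).
galane, bryide, and galate present → qorol forms (Rx 3).
qorol present → pyrine forms (Rx 16).
pyrine and qorol present → morate forms (Rx 5).
ashate would need yulol and renate (Rx 15), but yulol never forms.
fenol would need morate and ashate (Rx 10), but ashate never forms.
kyeine would need renate and ashate (Rx 8), but ashate never forms.
yulol would need ashate and pyrine (Rx 11), but ashate never forms.
morate: reached.
Reached: morate — 1 of the 5.

1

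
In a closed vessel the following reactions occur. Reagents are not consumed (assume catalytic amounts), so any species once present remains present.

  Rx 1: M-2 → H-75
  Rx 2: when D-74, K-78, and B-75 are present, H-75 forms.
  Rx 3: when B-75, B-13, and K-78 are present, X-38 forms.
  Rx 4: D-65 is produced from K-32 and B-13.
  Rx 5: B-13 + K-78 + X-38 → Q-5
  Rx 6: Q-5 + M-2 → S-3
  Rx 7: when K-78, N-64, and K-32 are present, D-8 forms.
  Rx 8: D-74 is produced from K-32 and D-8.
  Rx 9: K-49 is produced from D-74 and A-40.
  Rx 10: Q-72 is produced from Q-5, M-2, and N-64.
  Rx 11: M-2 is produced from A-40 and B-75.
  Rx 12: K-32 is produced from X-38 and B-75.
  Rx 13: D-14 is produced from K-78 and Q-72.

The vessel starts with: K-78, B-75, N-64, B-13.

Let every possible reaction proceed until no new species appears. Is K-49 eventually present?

K-49 would need D-74 and A-40 (Rx 9), but A-40 never forms.

No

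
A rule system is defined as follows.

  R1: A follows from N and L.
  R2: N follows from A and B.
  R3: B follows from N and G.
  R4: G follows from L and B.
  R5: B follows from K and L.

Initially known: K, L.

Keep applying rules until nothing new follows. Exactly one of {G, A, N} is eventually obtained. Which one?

G

From K and L, R5 gives B.
L and B hold, so G follows (R4).
A would need N and L (R1), but N is never established. N would need A and B (R2), but A is never established.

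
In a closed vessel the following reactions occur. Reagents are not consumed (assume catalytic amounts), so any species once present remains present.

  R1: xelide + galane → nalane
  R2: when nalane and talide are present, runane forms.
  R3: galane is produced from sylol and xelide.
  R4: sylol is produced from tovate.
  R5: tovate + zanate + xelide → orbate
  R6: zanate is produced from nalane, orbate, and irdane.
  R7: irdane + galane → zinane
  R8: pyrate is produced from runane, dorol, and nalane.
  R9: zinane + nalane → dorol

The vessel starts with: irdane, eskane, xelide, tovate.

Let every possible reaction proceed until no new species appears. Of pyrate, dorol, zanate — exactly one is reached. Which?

dorol

tovate present → sylol forms (R4).
sylol and xelide present → galane forms (R3).
xelide and galane present → nalane forms (R1).
irdane and galane present → zinane forms (R7).
zinane and nalane present → dorol forms (R9).
zanate would need nalane, orbate, and irdane (R6), but orbate never forms. pyrate would need runane, dorol, and nalane (R8), but runane never forms.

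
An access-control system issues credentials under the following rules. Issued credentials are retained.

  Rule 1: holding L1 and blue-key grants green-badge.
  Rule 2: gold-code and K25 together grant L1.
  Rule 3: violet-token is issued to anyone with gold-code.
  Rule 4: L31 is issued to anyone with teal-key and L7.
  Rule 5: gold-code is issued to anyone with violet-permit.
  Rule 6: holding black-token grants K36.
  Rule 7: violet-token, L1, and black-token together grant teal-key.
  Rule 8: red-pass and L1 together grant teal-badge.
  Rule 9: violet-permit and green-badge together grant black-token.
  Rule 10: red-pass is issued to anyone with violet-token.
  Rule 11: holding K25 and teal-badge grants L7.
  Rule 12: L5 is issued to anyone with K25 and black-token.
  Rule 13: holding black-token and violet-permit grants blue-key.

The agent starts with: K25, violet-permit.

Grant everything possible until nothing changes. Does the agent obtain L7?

Yes

Holding violet-permit grants gold-code (Rule 5).
Holding gold-code and K25 grants L1 (Rule 2).
Holding gold-code grants violet-token (Rule 3).
Holding violet-token grants red-pass (Rule 10).
Holding red-pass and L1 grants teal-badge (Rule 8).
Holding K25 and teal-badge grants L7 (Rule 11).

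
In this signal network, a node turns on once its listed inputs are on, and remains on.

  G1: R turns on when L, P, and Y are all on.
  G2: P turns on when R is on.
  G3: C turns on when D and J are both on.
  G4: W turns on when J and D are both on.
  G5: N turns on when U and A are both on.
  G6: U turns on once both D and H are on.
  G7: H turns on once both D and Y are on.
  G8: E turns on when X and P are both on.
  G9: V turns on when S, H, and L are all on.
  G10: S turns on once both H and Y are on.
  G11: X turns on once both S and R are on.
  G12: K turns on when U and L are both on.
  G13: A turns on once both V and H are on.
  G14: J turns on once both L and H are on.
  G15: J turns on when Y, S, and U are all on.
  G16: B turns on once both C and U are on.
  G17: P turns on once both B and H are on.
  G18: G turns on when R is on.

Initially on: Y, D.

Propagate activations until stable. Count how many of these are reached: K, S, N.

1

D and Y are on, so H turns on (G7).
H and Y are on, so S turns on (G10).
K would need U and L (G12), but L never turns on.
S: reached.
N would need U and A (G5), but A never turns on.
Reached: S — 1 of the 3.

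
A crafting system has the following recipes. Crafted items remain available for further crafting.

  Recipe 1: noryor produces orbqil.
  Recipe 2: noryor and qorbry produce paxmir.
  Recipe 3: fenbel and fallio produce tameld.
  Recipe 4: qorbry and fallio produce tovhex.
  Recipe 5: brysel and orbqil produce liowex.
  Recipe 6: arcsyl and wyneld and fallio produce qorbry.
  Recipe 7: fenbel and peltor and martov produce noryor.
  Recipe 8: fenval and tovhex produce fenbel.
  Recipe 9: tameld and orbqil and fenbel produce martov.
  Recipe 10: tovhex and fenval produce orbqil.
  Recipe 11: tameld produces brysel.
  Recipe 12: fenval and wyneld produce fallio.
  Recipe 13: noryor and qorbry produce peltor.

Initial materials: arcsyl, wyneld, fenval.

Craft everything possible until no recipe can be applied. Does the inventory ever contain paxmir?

No

paxmir would need noryor and qorbry (Recipe 2), but noryor is never obtained.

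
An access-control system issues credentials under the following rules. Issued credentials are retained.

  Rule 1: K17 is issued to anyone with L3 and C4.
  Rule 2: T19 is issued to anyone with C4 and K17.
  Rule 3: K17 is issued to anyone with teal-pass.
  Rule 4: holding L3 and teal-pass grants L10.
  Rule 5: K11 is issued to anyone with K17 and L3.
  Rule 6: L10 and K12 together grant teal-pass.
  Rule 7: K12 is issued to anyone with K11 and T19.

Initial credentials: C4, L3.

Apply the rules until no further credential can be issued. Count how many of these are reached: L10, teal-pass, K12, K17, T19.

3

Holding L3 and C4 grants K17 (Rule 1).
Holding K17 and L3 grants K11 (Rule 5).
Holding C4 and K17 grants T19 (Rule 2).
Holding K11 and T19 grants K12 (Rule 7).
L10 would need L3 and teal-pass (Rule 4), but teal-pass is never granted.
teal-pass would need L10 and K12 (Rule 6), but L10 is never granted.
K12: reached.
K17: reached.
T19: reached.
Reached: K12, K17, and T19 — 3 of the 5.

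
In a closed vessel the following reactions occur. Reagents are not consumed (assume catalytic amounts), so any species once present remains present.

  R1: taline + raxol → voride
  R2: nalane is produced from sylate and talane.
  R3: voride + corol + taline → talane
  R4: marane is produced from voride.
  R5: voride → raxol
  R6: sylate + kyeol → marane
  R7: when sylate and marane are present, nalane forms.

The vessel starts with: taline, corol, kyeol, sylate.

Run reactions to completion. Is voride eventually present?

voride would need taline and raxol (R1), but raxol never forms.

No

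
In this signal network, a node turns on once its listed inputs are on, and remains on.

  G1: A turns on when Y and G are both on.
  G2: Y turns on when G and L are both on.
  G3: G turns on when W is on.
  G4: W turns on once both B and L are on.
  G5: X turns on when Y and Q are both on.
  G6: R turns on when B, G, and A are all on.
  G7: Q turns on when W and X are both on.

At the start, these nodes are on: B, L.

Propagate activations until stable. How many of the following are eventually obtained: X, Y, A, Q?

B and L are on, so W turns on (G4).
G3: W on → G on.
G and L are on, so Y turns on (G2).
Y and G are on, so A turns on (G1).
X would need Y and Q (G5), but Q never turns on.
Y: reached.
A: reached.
Q would need W and X (G7), but X never turns on.
Reached: Y and A — 2 of the 4.

2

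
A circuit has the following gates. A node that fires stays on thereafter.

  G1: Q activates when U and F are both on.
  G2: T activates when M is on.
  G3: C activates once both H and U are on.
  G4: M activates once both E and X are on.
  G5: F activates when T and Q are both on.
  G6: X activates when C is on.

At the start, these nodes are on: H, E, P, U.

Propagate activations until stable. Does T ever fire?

Yes

G3: H and U on → C on.
C is on, so X activates (G6).
G4: E and X on → M on.
G2: M on → T on.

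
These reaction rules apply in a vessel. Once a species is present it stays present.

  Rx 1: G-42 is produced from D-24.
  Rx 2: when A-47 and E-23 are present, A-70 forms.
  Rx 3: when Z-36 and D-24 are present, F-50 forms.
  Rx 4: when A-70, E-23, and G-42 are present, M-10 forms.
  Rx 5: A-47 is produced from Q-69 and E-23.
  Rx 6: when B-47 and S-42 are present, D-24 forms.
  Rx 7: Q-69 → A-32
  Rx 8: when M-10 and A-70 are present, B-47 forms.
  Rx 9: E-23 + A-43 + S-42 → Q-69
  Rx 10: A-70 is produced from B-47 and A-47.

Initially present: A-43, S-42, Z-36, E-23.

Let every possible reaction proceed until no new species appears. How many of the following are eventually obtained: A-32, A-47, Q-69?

3

E-23, A-43, and S-42 present → Q-69 forms (Rx 9).
Q-69 present → A-32 forms (Rx 7).
Q-69 and E-23 present → A-47 forms (Rx 5).
A-32: reached.
A-47: reached.
Q-69: reached.
All 3 are reached.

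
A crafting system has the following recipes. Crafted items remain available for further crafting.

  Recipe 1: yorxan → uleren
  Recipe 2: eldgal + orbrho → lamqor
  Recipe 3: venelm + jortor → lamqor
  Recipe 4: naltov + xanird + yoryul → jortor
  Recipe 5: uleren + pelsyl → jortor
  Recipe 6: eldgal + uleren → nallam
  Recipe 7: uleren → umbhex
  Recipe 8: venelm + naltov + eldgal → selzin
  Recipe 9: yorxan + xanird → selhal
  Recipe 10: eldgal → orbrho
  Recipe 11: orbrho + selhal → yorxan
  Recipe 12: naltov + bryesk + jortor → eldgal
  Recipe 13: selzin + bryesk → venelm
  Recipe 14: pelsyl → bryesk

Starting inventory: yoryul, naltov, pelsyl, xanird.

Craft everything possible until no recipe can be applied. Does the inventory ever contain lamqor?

Yes

Using Recipe 4, naltov, xanird, and yoryul make jortor.
pelsyl → bryesk (Recipe 14).
naltov + bryesk + jortor → eldgal (Recipe 12).
Using Recipe 10, eldgal makes orbrho.
Using Recipe 2, eldgal and orbrho make lamqor.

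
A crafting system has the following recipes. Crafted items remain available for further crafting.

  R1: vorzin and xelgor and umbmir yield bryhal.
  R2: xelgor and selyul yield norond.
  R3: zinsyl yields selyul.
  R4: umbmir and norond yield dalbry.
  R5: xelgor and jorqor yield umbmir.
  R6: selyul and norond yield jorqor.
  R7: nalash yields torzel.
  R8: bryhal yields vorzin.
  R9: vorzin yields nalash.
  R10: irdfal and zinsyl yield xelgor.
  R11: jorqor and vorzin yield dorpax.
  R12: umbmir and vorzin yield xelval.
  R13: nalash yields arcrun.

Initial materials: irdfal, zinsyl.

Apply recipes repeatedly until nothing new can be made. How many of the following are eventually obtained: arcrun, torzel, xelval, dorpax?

arcrun would need nalash (R13), but nalash is never obtained.
torzel would need nalash (R7), but nalash is never obtained.
xelval would need umbmir and vorzin (R12), but vorzin is never obtained.
dorpax would need jorqor and vorzin (R11), but vorzin is never obtained.
None of the 4 are reached.

0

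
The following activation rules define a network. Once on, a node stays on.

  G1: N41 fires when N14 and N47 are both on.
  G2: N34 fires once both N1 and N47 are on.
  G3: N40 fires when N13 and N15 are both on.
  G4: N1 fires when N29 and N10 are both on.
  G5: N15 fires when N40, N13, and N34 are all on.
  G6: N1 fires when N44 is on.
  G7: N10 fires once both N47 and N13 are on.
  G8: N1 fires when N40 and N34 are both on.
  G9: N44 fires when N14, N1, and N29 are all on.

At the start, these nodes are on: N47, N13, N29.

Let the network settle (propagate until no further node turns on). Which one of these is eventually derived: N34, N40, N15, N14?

N47 and N13 are on, so N10 fires (G7).
G4: N29 and N10 on → N1 on.
N1 and N47 are on, so N34 fires (G2).
N15 would need N40, N13, and N34 (G5), but N40 never turns on. N40 would need N13 and N15 (G3), but N15 never turns on. No rule produces N14, and it is not given.

N34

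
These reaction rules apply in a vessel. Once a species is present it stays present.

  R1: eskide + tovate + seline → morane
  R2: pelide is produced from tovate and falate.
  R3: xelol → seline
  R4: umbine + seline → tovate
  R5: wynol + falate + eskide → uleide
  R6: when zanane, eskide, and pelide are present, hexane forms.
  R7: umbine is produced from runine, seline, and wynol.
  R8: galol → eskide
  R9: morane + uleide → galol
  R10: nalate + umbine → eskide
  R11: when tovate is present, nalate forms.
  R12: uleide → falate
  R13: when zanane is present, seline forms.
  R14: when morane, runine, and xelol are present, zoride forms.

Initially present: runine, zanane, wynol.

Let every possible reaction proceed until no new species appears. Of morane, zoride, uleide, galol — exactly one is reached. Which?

zanane present → seline forms (R13).
runine, seline, and wynol present → umbine forms (R7).
umbine and seline present → tovate forms (R4).
tovate present → nalate forms (R11).
nalate and umbine present → eskide forms (R10).
eskide, tovate, and seline present → morane forms (R1).
uleide would need wynol, falate, and eskide (R5), but falate never forms. galol would need morane and uleide (R9), but uleide never forms. zoride would need morane, runine, and xelol (R14), but xelol never forms.

morane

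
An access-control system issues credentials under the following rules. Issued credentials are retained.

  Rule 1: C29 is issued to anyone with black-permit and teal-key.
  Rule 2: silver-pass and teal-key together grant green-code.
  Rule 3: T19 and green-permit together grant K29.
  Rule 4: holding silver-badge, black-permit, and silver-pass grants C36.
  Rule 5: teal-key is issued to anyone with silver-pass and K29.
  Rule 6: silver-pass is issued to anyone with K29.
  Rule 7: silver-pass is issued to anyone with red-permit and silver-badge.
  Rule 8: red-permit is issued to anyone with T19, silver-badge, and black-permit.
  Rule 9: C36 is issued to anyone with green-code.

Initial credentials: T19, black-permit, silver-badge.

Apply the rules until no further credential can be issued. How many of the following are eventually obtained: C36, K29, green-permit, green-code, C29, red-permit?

2

Holding T19, silver-badge, and black-permit grants red-permit (Rule 8).
Holding red-permit and silver-badge grants silver-pass (Rule 7).
Holding silver-badge, black-permit, and silver-pass grants C36 (Rule 4).
C36: reached.
K29 would need T19 and green-permit (Rule 3), but green-permit is never granted.
No rule produces green-permit, and it is not given.
green-code would need silver-pass and teal-key (Rule 2), but teal-key is never granted.
C29 would need black-permit and teal-key (Rule 1), but teal-key is never granted.
red-permit: reached.
Reached: C36 and red-permit — 2 of the 6.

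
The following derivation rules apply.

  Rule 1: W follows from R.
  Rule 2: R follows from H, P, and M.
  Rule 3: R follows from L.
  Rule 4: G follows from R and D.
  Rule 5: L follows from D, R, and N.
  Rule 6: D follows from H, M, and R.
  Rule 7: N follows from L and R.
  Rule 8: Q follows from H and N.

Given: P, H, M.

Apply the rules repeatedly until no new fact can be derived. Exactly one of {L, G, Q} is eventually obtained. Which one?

From H, P, and M, Rule 2 gives R.
From H, M, and R, Rule 6 gives D.
From R and D, Rule 4 gives G.
Q would need H and N (Rule 8), but N is never established. L would need D, R, and N (Rule 5), but N is never established.

G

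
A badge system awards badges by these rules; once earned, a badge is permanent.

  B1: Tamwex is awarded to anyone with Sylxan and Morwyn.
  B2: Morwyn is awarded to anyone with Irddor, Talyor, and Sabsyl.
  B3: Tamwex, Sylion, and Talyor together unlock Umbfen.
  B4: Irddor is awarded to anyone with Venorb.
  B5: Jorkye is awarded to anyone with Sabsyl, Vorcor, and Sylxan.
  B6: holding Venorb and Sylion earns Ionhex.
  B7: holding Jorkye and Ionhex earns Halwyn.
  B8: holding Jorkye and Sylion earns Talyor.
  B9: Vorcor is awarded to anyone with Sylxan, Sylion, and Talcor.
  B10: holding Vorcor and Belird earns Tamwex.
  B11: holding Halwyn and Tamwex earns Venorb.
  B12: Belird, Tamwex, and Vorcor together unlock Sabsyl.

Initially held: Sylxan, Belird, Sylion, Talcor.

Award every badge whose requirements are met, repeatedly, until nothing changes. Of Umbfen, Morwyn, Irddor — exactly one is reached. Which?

With Sylxan, Sylion, and Talcor, Vorcor is earned (B9).
With Vorcor and Belird, Tamwex is earned (B10).
With Belird, Tamwex, and Vorcor, Sabsyl is earned (B12).
With Sabsyl, Vorcor, and Sylxan, Jorkye is earned (B5).
With Jorkye and Sylion, Talyor is earned (B8).
With Tamwex, Sylion, and Talyor, Umbfen is earned (B3).
Irddor would need Venorb (B4), but Venorb is never earned. Morwyn would need Irddor, Talyor, and Sabsyl (B2), but Irddor is never earned.

Umbfen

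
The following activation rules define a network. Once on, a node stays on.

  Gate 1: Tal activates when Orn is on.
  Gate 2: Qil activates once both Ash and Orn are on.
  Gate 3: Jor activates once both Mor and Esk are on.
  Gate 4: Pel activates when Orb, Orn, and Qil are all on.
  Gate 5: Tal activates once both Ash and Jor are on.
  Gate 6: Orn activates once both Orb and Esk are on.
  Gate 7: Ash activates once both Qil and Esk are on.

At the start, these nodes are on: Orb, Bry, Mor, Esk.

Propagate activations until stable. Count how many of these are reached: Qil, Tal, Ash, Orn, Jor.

3

Gate 3: Mor and Esk on → Jor on.
Gate 6: Orb and Esk on → Orn on.
Orn is on, so Tal activates (Gate 1).
Qil would need Ash and Orn (Gate 2), but Ash never turns on.
Tal: reached.
Ash would need Qil and Esk (Gate 7), but Qil never turns on.
Orn: reached.
Jor: reached.
Reached: Tal, Orn, and Jor — 3 of the 5.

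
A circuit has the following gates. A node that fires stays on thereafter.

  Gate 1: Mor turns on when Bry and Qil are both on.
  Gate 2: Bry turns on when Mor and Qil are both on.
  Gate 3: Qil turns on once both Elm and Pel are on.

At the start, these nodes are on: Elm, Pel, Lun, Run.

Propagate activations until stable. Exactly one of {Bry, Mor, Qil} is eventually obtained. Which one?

Elm and Pel are on, so Qil turns on (Gate 3).
Bry would need Mor and Qil (Gate 2), but Mor never turns on. Mor would need Bry and Qil (Gate 1), but Bry never turns on.

Qil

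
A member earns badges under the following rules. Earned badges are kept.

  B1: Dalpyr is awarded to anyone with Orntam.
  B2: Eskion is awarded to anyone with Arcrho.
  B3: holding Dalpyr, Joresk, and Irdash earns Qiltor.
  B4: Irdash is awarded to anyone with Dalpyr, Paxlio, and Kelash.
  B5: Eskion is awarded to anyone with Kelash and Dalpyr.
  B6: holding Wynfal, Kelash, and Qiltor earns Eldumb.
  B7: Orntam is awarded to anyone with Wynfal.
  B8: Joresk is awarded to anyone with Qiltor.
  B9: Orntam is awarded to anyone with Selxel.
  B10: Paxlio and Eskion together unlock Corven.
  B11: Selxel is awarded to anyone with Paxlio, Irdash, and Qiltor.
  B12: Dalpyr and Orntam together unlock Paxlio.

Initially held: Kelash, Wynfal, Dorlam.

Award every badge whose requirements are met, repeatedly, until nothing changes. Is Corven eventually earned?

With Wynfal, Orntam is earned (B7).
With Orntam, Dalpyr is earned (B1).
With Dalpyr and Orntam, Paxlio is earned (B12).
With Kelash and Dalpyr, Eskion is earned (B5).
With Paxlio and Eskion, Corven is earned (B10).

Yes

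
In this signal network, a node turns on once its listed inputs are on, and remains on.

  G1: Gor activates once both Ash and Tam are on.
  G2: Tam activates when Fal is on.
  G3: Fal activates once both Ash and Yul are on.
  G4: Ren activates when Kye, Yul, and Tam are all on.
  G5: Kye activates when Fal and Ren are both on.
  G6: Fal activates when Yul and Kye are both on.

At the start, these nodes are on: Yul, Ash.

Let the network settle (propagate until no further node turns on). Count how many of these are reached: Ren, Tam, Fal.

2

Ash and Yul are on, so Fal activates (G3).
Fal is on, so Tam activates (G2).
Ren would need Kye, Yul, and Tam (G4), but Kye never turns on.
Tam: reached.
Fal: reached.
Reached: Tam and Fal — 2 of the 3.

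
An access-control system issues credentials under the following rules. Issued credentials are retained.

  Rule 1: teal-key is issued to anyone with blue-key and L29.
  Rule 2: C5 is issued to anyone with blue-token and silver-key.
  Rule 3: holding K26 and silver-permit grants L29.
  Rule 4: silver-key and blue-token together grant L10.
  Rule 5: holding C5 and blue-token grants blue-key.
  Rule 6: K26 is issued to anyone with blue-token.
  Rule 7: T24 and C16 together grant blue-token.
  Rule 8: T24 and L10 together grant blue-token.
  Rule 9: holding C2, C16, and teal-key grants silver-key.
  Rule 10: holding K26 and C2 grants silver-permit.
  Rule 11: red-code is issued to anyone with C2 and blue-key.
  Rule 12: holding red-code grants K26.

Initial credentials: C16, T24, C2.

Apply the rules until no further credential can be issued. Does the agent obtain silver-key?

No

silver-key would need C2, C16, and teal-key (Rule 9), but teal-key is never granted.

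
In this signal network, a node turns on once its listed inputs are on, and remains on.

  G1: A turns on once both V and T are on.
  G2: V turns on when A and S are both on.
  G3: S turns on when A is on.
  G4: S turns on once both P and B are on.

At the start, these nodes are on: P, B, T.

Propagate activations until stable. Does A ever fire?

A would need V and T (G1), but V never turns on.

No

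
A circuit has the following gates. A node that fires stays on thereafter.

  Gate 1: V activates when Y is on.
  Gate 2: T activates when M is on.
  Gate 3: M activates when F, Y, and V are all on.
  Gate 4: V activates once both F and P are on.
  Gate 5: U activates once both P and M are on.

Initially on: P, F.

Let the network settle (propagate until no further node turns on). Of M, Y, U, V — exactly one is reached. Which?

V

Gate 4: F and P on → V on.
U would need P and M (Gate 5), but M never turns on. No rule produces Y, and it is not given. M would need F, Y, and V (Gate 3), but Y never turns on.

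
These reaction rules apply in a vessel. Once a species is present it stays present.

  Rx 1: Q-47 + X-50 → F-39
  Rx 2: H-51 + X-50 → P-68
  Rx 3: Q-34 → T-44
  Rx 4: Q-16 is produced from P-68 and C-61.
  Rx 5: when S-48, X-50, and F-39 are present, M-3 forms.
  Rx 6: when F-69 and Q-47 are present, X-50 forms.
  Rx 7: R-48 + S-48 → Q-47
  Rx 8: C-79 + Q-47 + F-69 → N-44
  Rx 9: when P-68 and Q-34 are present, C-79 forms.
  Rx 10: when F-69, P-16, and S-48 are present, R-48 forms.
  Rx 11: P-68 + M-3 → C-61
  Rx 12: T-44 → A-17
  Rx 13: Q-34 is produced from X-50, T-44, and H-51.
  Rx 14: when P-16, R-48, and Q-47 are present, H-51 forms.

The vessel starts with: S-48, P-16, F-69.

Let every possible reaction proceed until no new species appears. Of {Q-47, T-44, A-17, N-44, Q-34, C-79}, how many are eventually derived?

F-69, P-16, and S-48 present → R-48 forms (Rx 10).
R-48 and S-48 present → Q-47 forms (Rx 7).
Q-47: reached.
T-44 would need Q-34 (Rx 3), but Q-34 never forms.
A-17 would need T-44 (Rx 12), but T-44 never forms.
N-44 would need C-79, Q-47, and F-69 (Rx 8), but C-79 never forms.
Q-34 would need X-50, T-44, and H-51 (Rx 13), but T-44 never forms.
C-79 would need P-68 and Q-34 (Rx 9), but Q-34 never forms.
Reached: Q-47 — 1 of the 6.

1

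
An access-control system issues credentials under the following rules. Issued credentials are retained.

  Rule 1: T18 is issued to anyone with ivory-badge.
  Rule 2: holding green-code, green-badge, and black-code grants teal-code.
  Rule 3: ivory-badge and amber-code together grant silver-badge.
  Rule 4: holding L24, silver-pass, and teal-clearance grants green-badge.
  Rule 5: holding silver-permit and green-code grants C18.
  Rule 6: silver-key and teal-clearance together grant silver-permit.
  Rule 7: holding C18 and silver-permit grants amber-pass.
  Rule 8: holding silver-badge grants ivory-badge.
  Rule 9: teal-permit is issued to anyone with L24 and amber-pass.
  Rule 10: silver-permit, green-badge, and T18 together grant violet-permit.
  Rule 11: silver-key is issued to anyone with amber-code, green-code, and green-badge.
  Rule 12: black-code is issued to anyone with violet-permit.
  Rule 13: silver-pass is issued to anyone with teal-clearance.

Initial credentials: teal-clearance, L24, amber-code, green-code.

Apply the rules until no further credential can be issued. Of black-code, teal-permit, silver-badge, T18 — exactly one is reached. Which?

teal-permit

Holding teal-clearance grants silver-pass (Rule 13).
Holding L24, silver-pass, and teal-clearance grants green-badge (Rule 4).
Holding amber-code, green-code, and green-badge grants silver-key (Rule 11).
Holding silver-key and teal-clearance grants silver-permit (Rule 6).
Holding silver-permit and green-code grants C18 (Rule 5).
Holding C18 and silver-permit grants amber-pass (Rule 7).
Holding L24 and amber-pass grants teal-permit (Rule 9).
T18 would need ivory-badge (Rule 1), but ivory-badge is never granted. silver-badge would need ivory-badge and amber-code (Rule 3), but ivory-badge is never granted. black-code would need violet-permit (Rule 12), but violet-permit is never granted.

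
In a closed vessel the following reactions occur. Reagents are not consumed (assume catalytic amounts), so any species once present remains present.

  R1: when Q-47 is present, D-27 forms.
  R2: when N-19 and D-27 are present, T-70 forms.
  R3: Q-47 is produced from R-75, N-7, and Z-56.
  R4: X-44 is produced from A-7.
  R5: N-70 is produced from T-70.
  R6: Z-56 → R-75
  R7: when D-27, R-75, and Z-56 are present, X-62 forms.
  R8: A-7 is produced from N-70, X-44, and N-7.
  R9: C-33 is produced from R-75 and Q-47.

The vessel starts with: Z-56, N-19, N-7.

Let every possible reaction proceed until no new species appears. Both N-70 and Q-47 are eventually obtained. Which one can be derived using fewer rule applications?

Q-47

Q-47: Z-56 present → R-75 forms (R6). R-75, N-7, and Z-56 present → Q-47 forms (R3). [2 rule applications]
N-70: Z-56 present → R-75 forms (R6). R-75, N-7, and Z-56 present → Q-47 forms (R3). Q-47 present → D-27 forms (R1). N-19 and D-27 present → T-70 forms (R2). T-70 present → N-70 forms (R5). [5 rule applications]
Q-47 needs fewer.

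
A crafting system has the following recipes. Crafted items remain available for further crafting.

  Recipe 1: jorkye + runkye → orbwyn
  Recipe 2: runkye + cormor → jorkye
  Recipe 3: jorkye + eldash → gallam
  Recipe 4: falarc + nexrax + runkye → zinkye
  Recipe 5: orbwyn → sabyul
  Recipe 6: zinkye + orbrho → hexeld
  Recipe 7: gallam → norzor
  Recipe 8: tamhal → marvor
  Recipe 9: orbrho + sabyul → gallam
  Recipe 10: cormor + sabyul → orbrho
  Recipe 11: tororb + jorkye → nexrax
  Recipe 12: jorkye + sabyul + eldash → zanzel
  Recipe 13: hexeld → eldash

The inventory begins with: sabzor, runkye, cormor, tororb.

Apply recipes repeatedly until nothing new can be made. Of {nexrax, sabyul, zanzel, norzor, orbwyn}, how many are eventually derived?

4

Using Recipe 2, runkye and cormor make jorkye.
Using Recipe 11, tororb and jorkye make nexrax.
Using Recipe 1, jorkye and runkye make orbwyn.
Using Recipe 5, orbwyn makes sabyul.
Using Recipe 10, cormor and sabyul make orbrho.
Using Recipe 9, orbrho and sabyul make gallam.
gallam → norzor (Recipe 7).
nexrax: reached.
sabyul: reached.
zanzel would need jorkye, sabyul, and eldash (Recipe 12), but eldash is never obtained.
norzor: reached.
orbwyn: reached.
Reached: nexrax, sabyul, norzor, and orbwyn — 4 of the 5.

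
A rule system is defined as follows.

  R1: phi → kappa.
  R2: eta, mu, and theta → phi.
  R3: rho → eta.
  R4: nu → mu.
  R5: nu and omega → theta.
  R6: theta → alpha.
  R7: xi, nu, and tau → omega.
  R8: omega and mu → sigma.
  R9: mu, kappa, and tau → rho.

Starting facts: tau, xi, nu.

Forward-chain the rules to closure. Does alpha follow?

xi, nu, and tau hold, so omega follows (R7).
nu and omega hold, so theta follows (R5).
theta holds, so alpha follows (R6).

Yes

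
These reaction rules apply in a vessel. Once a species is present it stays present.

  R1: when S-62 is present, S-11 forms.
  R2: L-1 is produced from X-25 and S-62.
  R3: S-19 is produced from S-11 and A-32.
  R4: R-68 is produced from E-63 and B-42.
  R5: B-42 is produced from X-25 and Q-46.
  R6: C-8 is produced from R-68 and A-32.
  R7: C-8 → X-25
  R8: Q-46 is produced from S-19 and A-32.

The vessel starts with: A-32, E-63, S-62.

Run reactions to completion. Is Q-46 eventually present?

S-62 present → S-11 forms (R1).
S-11 and A-32 present → S-19 forms (R3).
S-19 and A-32 present → Q-46 forms (R8).

Yes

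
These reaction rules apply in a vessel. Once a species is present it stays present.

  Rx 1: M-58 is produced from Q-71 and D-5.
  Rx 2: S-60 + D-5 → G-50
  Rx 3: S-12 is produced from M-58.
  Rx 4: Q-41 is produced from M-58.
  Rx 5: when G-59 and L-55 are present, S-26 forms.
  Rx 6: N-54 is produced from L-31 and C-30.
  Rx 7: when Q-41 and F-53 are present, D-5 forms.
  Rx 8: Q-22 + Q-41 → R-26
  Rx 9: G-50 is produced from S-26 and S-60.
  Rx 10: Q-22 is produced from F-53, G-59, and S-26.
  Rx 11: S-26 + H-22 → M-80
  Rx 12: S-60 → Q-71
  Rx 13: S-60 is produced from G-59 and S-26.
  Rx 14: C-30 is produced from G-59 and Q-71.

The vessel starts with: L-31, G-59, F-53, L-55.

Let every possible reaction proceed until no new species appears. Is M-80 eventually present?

No

M-80 would need S-26 and H-22 (Rx 11), but H-22 never forms.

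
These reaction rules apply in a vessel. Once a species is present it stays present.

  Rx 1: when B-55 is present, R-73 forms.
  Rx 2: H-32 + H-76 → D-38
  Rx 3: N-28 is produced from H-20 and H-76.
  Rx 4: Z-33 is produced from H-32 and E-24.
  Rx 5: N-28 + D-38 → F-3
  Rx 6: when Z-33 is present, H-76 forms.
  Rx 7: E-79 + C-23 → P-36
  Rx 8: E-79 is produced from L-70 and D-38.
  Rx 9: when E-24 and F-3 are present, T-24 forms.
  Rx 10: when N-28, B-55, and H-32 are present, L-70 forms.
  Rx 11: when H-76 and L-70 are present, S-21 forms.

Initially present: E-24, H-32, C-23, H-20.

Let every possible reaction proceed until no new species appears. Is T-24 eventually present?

Yes

H-32 and E-24 present → Z-33 forms (Rx 4).
Z-33 present → H-76 forms (Rx 6).
H-20 and H-76 present → N-28 forms (Rx 3).
H-32 and H-76 present → D-38 forms (Rx 2).
N-28 and D-38 present → F-3 forms (Rx 5).
E-24 and F-3 present → T-24 forms (Rx 9).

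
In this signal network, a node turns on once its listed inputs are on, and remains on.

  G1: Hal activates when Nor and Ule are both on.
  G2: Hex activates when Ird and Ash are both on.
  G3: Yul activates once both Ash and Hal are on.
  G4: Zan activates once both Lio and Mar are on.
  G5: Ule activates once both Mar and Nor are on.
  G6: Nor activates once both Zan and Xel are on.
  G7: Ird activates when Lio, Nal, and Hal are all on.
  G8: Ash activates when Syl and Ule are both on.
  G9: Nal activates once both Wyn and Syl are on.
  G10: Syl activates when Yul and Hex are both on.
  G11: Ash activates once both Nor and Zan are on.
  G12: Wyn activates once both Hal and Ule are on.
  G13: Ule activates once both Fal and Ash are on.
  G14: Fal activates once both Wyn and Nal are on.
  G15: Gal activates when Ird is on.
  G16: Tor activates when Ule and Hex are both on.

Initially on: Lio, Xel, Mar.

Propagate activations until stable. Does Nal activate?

No

Nal would need Wyn and Syl (G9), but Syl never turns on.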